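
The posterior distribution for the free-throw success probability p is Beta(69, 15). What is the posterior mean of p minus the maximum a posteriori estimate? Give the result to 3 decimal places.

Mode = (69−1)/(69+15−2) = 68/82 = 0.829.
Mean = 69/(69+15) = 69/84 = 0.821.
Difference = 0.821 − 0.829 = -0.008.
The posterior is left-skewed, so the mode exceeds the mean.

-0.008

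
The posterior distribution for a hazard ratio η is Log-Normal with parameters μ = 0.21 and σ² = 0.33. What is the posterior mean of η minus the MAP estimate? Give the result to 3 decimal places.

0.568

Mode = exp(μ − σ²) = exp(-0.12) = 0.887.
Mean = exp(μ + σ²/2) = exp(0.375) = 1.455.
Difference = 1.455 − 0.887 = 0.568.
The mean is pulled above the mode by the posterior's right skew.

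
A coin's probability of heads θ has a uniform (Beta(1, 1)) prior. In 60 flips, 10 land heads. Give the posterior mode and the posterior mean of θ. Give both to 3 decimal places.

posterior mode = 0.167, posterior mean = 0.177

Posterior: Beta(1+10, 1+50) = Beta(11, 51).
Mode = (11−1)/(11+51−2) = 10/60 = 0.167.
Mean = 11/(11+51) = 11/62 = 0.177.
Mean > mode: the posterior has a right tail.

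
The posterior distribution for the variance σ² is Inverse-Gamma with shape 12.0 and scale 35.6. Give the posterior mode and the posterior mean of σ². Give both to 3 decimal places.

Mode = β/(α+1) = 35.6/13.0 = 2.738.
Mean = β/(α−1) = 35.6/11.0 = 3.236.
The mean is pulled above the mode by the posterior's right skew.

σ²_MAP = 2.738, E[σ²|data] = 3.236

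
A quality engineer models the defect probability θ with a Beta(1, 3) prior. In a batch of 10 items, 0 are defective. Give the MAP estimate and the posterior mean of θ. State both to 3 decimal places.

Posterior: Beta(1+0, 3+10) = Beta(1, 13).
Since α = 1 ≤ 1 and β > 1, the Beta density is monotone decreasing on [0,1]; the mode is at 0.
Mean = 1/(1+13) = 0.071.

MAP = 0.000, posterior mean = 0.071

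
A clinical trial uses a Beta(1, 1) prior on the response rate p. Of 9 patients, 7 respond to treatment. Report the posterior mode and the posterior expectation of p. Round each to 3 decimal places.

Posterior: Beta(1+7, 1+2) = Beta(8, 3).
Mode = (8−1)/(8+3−2) = 7/9 = 0.778.
With a flat prior the MAP equals the MLE, 7/9.
Mean = 8/(8+3) = 8/11 = 0.727.
Mode > mean: the posterior has a left tail.

MAP = 0.778, posterior mean = 0.727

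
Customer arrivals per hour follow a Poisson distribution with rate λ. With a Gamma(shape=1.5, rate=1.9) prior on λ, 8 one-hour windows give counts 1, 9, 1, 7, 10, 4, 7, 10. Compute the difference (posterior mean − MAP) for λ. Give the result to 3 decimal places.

Σ counts = 49. Posterior: Gamma(shape = 1.5+49 = 50.5, rate = 1.9+8 = 9.9).
Mode = (α−1)/β = 49.5/9.9 = 5.000.
Mean = α/β = 50.5/9.9 = 5.101.
Difference = 5.101 − 5.000 = 0.101.
The mean is pulled above the mode by the posterior's right skew.

0.101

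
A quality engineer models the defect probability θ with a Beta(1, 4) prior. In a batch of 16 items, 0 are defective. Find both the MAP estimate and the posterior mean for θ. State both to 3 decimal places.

Posterior: Beta(1+0, 4+16) = Beta(1, 20).
Since α = 1 ≤ 1 and β > 1, the Beta density is monotone decreasing on [0,1]; the mode is at 0.
Mean = 1/(1+20) = 0.048.
Mean > mode: the posterior has a right tail.

MAP estimate = 0.000, posterior mean = 0.048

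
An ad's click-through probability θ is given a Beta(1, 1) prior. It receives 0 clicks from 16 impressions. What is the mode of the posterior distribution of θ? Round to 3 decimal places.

0.000

Posterior: Beta(1+0, 1+16) = Beta(1, 17).
Since α = 1 ≤ 1 and β > 1, the Beta density is monotone decreasing on [0,1]; the mode is at 0.
Mean = 1/(1+17) = 0.056.
This is the posterior mode — the MAP estimate.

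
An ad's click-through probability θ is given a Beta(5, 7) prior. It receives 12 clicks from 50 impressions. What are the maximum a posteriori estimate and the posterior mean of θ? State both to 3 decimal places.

Posterior: Beta(5+12, 7+38) = Beta(17, 45).
Mode = (17−1)/(17+45−2) = 16/60 = 0.267.
Mean = 17/(17+45) = 17/62 = 0.274.
The mean is pulled above the mode by the posterior's right skew.

MAP = 0.267, posterior mean = 0.274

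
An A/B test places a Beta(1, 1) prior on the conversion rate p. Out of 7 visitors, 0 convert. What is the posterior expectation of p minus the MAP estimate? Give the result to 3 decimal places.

0.111

Posterior: Beta(1+0, 1+7) = Beta(1, 8).
Since α = 1 ≤ 1 and β > 1, the Beta density is monotone decreasing on [0,1]; the mode is at 0.
Mean = 1/(1+8) = 0.111.
Difference = 0.111 − 0.000 = 0.111.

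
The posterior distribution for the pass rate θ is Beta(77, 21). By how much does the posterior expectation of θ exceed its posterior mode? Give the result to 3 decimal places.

Mode = (77−1)/(77+21−2) = 76/96 = 0.792.
Mean = 77/(77+21) = 77/98 = 0.786.
Difference = 0.786 − 0.792 = -0.006.
Left-skewed posterior ⇒ mean < mode.

-0.006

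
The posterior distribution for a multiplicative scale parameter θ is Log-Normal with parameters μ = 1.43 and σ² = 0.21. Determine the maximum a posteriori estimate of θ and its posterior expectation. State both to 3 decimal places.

Mode = exp(μ − σ²) = exp(1.22) = 3.387.
Mean = exp(μ + σ²/2) = exp(1.535) = 4.641.

maximum a posteriori estimate = 3.387, posterior expectation = 4.641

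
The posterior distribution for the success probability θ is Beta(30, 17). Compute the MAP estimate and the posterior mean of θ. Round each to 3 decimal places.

MAP = 0.644; posterior mean = 0.638

Mode = (30−1)/(30+17−2) = 29/45 = 0.644.
Mean = 30/(30+17) = 30/47 = 0.638.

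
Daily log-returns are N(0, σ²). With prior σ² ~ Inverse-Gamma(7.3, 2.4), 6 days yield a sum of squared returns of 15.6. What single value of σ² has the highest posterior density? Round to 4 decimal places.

Posterior: Inverse-Gamma(shape = 7.3+6/2 = 10.3, scale = 2.4+15.6/2 = 10.2).
Mode = β/(α+1) = 10.2/11.3 = 0.9027.
Mean = β/(α−1) = 10.2/9.3 = 1.0968.
This is the posterior mode — the MAP estimate.

0.9027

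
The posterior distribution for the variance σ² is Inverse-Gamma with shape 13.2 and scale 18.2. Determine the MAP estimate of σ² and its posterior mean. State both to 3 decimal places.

σ²_MAP = 1.282, E[σ²|data] = 1.492

Mode = β/(α+1) = 18.2/14.2 = 1.282.
Mean = β/(α−1) = 18.2/12.2 = 1.492.
Right-skewed posterior ⇒ mode < mean.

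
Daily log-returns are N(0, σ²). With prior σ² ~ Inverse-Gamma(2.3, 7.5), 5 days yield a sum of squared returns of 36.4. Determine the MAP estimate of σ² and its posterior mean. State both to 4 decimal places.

MAP = 4.4310, posterior mean = 6.7632

Posterior: Inverse-Gamma(shape = 2.3+5/2 = 4.8, scale = 7.5+36.4/2 = 25.7).
Mode = β/(α+1) = 25.7/5.8 = 4.4310.
Mean = β/(α−1) = 25.7/3.8 = 6.7632.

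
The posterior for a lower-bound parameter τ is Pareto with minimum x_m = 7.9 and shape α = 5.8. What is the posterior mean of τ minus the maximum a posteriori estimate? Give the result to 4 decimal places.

1.6458

The Pareto density is strictly decreasing on [x_m, ∞), so the mode is x_m = 7.9000.
Mean = α·x_m/(α−1) = 5.8·7.9/4.8 = 9.5458.
Difference = 9.5458 − 7.9000 = 1.6458.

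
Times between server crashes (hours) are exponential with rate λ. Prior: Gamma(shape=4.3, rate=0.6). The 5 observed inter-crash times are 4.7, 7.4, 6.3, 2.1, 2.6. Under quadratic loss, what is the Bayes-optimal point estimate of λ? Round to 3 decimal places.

Σ times = 23.1. Posterior: Gamma(shape = 4.3+5 = 9.3, rate = 0.6+23.1 = 23.7).
Mode = (α−1)/β = 8.3/23.7 = 0.350.
Mean = α/β = 9.3/23.7 = 0.392.
Quadratic loss ⇒ the optimal estimator is the posterior mean.

0.392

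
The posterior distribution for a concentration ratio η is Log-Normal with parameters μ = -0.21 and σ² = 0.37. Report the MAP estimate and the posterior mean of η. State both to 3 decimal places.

MAP = 0.560; posterior mean = 0.975

Mode = exp(μ − σ²) = exp(-0.58) = 0.560.
Mean = exp(μ + σ²/2) = exp(-0.025) = 0.975.
Right-skewed posterior ⇒ mode < mean.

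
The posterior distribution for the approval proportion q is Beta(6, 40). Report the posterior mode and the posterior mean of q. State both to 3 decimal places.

MAP = 0.114, posterior mean = 0.130

Mode = (6−1)/(6+40−2) = 5/44 = 0.114.
Mean = 6/(6+40) = 6/46 = 0.130.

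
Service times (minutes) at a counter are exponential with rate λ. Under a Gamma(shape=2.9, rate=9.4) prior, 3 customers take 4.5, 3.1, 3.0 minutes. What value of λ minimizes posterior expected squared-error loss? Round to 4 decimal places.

0.2950

Σ times = 10.6. Posterior: Gamma(shape = 2.9+3 = 5.9, rate = 9.4+10.6 = 20.0).
Mode = (α−1)/β = 4.9/20.0 = 0.2450.
Mean = α/β = 5.9/20.0 = 0.2950.
Squared-error loss ⇒ the optimal estimator is the posterior mean.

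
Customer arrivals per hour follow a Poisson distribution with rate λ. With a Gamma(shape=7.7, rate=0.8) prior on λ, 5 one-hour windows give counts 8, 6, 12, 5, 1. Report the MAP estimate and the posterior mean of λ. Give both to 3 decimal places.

Σ counts = 32. Posterior: Gamma(shape = 7.7+32 = 39.7, rate = 0.8+5 = 5.8).
Mode = (α−1)/β = 38.7/5.8 = 6.672.
Mean = α/β = 39.7/5.8 = 6.845.
Right-skewed posterior ⇒ mode < mean.

MAP = 6.672, posterior mean = 6.845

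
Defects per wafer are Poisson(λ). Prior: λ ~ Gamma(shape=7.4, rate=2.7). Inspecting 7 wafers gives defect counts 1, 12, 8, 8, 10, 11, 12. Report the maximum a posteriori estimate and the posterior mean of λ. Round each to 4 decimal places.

MAP: 7.0515. Posterior mean: 7.1546.

Σ counts = 62. Posterior: Gamma(shape = 7.4+62 = 69.4, rate = 2.7+7 = 9.7).
Mode = (α−1)/β = 68.4/9.7 = 7.0515.
Mean = α/β = 69.4/9.7 = 7.1546.
The posterior is right-skewed, so the mean exceeds the mode.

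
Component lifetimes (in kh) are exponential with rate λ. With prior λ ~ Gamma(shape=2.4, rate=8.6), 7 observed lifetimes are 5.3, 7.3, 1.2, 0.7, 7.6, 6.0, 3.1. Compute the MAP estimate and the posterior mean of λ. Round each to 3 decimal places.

λ_MAP = 0.211, E[λ|data] = 0.236

Σ times = 31.2. Posterior: Gamma(shape = 2.4+7 = 9.4, rate = 8.6+31.2 = 39.8).
Mode = (α−1)/β = 8.4/39.8 = 0.211.
Mean = α/β = 9.4/39.8 = 0.236.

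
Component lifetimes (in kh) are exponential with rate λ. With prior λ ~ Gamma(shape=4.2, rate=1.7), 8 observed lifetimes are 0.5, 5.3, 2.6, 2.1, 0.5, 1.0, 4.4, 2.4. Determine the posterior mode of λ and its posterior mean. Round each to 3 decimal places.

Σ times = 18.8. Posterior: Gamma(shape = 4.2+8 = 12.2, rate = 1.7+18.8 = 20.5).
Mode = (α−1)/β = 11.2/20.5 = 0.546.
Mean = α/β = 12.2/20.5 = 0.595.
Mean > mode: the posterior has a right tail.

posterior mode = 0.546, posterior mean = 0.595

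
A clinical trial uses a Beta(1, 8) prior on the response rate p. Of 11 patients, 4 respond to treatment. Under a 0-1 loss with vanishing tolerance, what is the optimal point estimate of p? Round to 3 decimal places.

0.222

Posterior: Beta(1+4, 8+7) = Beta(5, 15).
Mode = (5−1)/(5+15−2) = 4/18 = 0.222.
Mean = 5/(5+15) = 5/20 = 0.250.
This is the posterior mode — the MAP estimate.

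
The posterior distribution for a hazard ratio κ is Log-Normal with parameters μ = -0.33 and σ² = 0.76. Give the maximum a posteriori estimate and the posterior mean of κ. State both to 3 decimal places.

Mode = exp(μ − σ²) = exp(-1.09) = 0.336.
Mean = exp(μ + σ²/2) = exp(0.050) = 1.051.

MAP = 0.336; posterior mean = 1.051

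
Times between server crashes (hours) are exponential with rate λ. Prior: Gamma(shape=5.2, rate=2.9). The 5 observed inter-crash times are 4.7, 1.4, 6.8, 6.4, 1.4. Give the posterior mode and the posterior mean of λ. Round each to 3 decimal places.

λ_MAP = 0.390, E[λ|data] = 0.432

Σ times = 20.7. Posterior: Gamma(shape = 5.2+5 = 10.2, rate = 2.9+20.7 = 23.6).
Mode = (α−1)/β = 9.2/23.6 = 0.390.
Mean = α/β = 10.2/23.6 = 0.432.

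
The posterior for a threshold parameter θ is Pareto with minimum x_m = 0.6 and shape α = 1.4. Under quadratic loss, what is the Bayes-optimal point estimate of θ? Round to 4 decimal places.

The Pareto density is strictly decreasing on [x_m, ∞), so the mode is x_m = 0.6000.
Mean = α·x_m/(α−1) = 1.4·0.6/0.4 = 2.1000.
Quadratic loss ⇒ the optimal estimator is the posterior mean.

2.1000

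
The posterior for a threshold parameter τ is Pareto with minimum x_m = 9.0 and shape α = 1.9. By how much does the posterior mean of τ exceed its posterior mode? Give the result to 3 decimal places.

10.000

The Pareto density is strictly decreasing on [x_m, ∞), so the mode is x_m = 9.000.
Mean = α·x_m/(α−1) = 1.9·9.0/0.9 = 19.000.
Difference = 19.000 − 9.000 = 10.000.
The mean is pulled above the mode by the posterior's right skew.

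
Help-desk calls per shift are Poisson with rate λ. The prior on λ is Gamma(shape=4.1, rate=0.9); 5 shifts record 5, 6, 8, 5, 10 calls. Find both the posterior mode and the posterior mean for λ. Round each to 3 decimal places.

MAP = 6.288, posterior mean = 6.458

Σ counts = 34. Posterior: Gamma(shape = 4.1+34 = 38.1, rate = 0.9+5 = 5.9).
Mode = (α−1)/β = 37.1/5.9 = 6.288.
Mean = α/β = 38.1/5.9 = 6.458.
The posterior is right-skewed, so the mean exceeds the mode.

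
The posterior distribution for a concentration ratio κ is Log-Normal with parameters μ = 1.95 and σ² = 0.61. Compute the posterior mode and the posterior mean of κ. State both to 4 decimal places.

MAP = 3.8190; posterior mean = 9.5353

Mode = exp(μ − σ²) = exp(1.34) = 3.8190.
Mean = exp(μ + σ²/2) = exp(2.255) = 9.5353.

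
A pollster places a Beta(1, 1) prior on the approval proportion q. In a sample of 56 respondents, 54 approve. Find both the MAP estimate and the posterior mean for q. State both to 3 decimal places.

MAP = 0.964; posterior mean = 0.948

Posterior: Beta(1+54, 1+2) = Beta(55, 3).
Mode = (55−1)/(55+3−2) = 54/56 = 0.964.
With a flat prior the MAP equals the MLE, 54/56.
Mean = 55/(55+3) = 55/58 = 0.948.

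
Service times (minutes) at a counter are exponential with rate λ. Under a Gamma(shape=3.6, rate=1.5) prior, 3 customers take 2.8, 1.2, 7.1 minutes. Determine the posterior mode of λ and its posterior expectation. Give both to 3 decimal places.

λ_MAP = 0.444, E[λ|data] = 0.524

Σ times = 11.1. Posterior: Gamma(shape = 3.6+3 = 6.6, rate = 1.5+11.1 = 12.6).
Mode = (α−1)/β = 5.6/12.6 = 0.444.
Mean = α/β = 6.6/12.6 = 0.524.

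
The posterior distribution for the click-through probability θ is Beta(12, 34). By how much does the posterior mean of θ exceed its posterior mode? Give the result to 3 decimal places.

0.011

Mode = (12−1)/(12+34−2) = 11/44 = 0.250.
Mean = 12/(12+34) = 12/46 = 0.261.
Difference = 0.261 − 0.250 = 0.011.
The mean is pulled above the mode by the posterior's right skew.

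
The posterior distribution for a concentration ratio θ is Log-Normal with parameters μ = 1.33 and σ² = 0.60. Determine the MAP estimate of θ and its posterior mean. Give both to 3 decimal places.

θ_MAP = 2.075, E[θ|data] = 5.104

Mode = exp(μ − σ²) = exp(0.73) = 2.075.
Mean = exp(μ + σ²/2) = exp(1.630) = 5.104.
Mean > mode: the posterior has a right tail.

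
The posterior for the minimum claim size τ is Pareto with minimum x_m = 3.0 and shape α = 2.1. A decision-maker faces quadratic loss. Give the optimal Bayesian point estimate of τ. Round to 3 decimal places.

5.727

The Pareto density is strictly decreasing on [x_m, ∞), so the mode is x_m = 3.000.
Mean = α·x_m/(α−1) = 2.1·3.0/1.1 = 5.727.
Quadratic loss ⇒ the optimal estimator is the posterior mean.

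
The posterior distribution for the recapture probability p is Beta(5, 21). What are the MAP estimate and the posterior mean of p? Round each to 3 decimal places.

MAP estimate = 0.167, posterior mean = 0.192

Mode = (5−1)/(5+21−2) = 4/24 = 0.167.
Mean = 5/(5+21) = 5/26 = 0.192.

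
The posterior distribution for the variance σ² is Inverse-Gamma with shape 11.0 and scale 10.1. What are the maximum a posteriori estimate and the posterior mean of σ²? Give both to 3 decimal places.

Mode = β/(α+1) = 10.1/12.0 = 0.842.
Mean = β/(α−1) = 10.1/10.0 = 1.010.
Right-skewed posterior ⇒ mode < mean.

σ²_MAP = 0.842, E[σ²|data] = 1.010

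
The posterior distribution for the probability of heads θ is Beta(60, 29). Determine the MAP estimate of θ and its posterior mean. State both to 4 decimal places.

MAP estimate = 0.6782, posterior mean = 0.6742

Mode = (60−1)/(60+29−2) = 59/87 = 0.6782.
Mean = 60/(60+29) = 60/89 = 0.6742.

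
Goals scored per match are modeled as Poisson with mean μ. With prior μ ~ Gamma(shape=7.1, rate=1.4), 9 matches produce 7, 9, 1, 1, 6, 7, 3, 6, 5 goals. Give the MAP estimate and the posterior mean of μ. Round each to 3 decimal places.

Σ counts = 45. Posterior: Gamma(shape = 7.1+45 = 52.1, rate = 1.4+9 = 10.4).
Mode = (α−1)/β = 51.1/10.4 = 4.913.
Mean = α/β = 52.1/10.4 = 5.010.
Right-skewed posterior ⇒ mode < mean.

MAP = 4.913, posterior mean = 5.010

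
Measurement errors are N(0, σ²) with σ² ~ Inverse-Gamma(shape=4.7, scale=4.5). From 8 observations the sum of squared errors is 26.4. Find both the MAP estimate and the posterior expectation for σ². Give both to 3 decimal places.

MAP = 1.825; posterior mean = 2.299

Posterior: Inverse-Gamma(shape = 4.7+8/2 = 8.7, scale = 4.5+26.4/2 = 17.7).
Mode = β/(α+1) = 17.7/9.7 = 1.825.
Mean = β/(α−1) = 17.7/7.7 = 2.299.
The mean is pulled above the mode by the posterior's right skew.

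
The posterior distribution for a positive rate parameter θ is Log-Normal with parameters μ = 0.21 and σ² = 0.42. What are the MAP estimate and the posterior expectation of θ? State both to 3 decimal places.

Mode = exp(μ − σ²) = exp(-0.21) = 0.811.
Mean = exp(μ + σ²/2) = exp(0.420) = 1.522.

MAP = 0.811, posterior mean = 1.522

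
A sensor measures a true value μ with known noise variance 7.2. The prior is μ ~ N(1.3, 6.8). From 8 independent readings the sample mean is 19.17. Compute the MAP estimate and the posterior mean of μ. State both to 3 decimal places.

MAP = 17.081, posterior mean = 17.081

Posterior for μ is Normal. Precision-weighted mean: (1/6.8·1.3 + 8/7.2·19.17) / (1/6.8 + 8/7.2) = 17.081.
A Normal posterior is symmetric, so mode = mean.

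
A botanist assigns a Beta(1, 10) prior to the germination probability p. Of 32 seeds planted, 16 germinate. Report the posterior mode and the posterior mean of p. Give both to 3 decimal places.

MAP = 0.390, posterior mean = 0.395

Posterior: Beta(1+16, 10+16) = Beta(17, 26).
Mode = (17−1)/(17+26−2) = 16/41 = 0.390.
Mean = 17/(17+26) = 17/43 = 0.395.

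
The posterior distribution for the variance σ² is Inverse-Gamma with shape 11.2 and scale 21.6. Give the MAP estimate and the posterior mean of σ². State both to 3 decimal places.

Mode = β/(α+1) = 21.6/12.2 = 1.770.
Mean = β/(α−1) = 21.6/10.2 = 2.118.
Right-skewed posterior ⇒ mode < mean.

MAP = 1.770, posterior mean = 2.118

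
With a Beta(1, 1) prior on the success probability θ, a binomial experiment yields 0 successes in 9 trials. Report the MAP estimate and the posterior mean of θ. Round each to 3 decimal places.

Posterior: Beta(1+0, 1+9) = Beta(1, 10).
Since α = 1 ≤ 1 and β > 1, the Beta density is monotone decreasing on [0,1]; the mode is at 0.
Mean = 1/(1+10) = 0.091.
Right-skewed posterior ⇒ mode < mean.

MAP: 0.000. Posterior mean: 0.091.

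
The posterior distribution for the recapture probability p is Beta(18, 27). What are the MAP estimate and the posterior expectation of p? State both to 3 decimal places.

MAP = 0.395, posterior mean = 0.400

Mode = (18−1)/(18+27−2) = 17/43 = 0.395.
Mean = 18/(18+27) = 18/45 = 0.400.
The mean is pulled above the mode by the posterior's right skew.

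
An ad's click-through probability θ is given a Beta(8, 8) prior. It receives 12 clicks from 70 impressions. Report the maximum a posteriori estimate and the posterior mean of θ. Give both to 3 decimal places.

MAP: 0.226. Posterior mean: 0.233.

Posterior: Beta(8+12, 8+58) = Beta(20, 66).
Mode = (20−1)/(20+66−2) = 19/84 = 0.226.
Mean = 20/(20+66) = 20/86 = 0.233.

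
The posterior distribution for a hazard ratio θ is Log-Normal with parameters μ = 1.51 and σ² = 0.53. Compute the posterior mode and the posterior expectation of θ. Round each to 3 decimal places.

Mode = exp(μ − σ²) = exp(0.98) = 2.664.
Mean = exp(μ + σ²/2) = exp(1.775) = 5.900.

θ_MAP = 2.664, E[θ|data] = 5.900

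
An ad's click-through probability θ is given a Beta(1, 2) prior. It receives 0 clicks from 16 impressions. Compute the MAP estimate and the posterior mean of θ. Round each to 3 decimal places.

Posterior: Beta(1+0, 2+16) = Beta(1, 18).
Since α = 1 ≤ 1 and β > 1, the Beta density is monotone decreasing on [0,1]; the mode is at 0.
Mean = 1/(1+18) = 0.053.

MAP estimate = 0.000, posterior mean = 0.053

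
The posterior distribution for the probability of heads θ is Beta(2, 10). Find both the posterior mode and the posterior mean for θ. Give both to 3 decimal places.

Mode = (2−1)/(2+10−2) = 1/10 = 0.100.
Mean = 2/(2+10) = 2/12 = 0.167.
The posterior is right-skewed, so the mean exceeds the mode.

MAP = 0.100; posterior mean = 0.167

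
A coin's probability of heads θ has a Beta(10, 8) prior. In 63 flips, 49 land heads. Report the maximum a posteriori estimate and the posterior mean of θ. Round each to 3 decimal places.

Posterior: Beta(10+49, 8+14) = Beta(59, 22).
Mode = (59−1)/(59+22−2) = 58/79 = 0.734.
Mean = 59/(59+22) = 59/81 = 0.728.
Mode > mean: the posterior has a left tail.

maximum a posteriori estimate = 0.734, posterior mean = 0.728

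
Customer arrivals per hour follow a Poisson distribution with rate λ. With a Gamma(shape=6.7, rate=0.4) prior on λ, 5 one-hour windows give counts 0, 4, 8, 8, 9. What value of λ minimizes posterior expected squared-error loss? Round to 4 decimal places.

6.6111

Σ counts = 29. Posterior: Gamma(shape = 6.7+29 = 35.7, rate = 0.4+5 = 5.4).
Mode = (α−1)/β = 34.7/5.4 = 6.4259.
Mean = α/β = 35.7/5.4 = 6.6111.
Squared-error loss ⇒ the optimal estimator is the posterior mean.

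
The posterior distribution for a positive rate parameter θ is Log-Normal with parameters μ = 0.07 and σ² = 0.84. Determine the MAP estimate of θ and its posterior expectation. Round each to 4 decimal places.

θ_MAP = 0.4630, E[θ|data] = 1.6323

Mode = exp(μ − σ²) = exp(-0.77) = 0.4630.
Mean = exp(μ + σ²/2) = exp(0.490) = 1.6323.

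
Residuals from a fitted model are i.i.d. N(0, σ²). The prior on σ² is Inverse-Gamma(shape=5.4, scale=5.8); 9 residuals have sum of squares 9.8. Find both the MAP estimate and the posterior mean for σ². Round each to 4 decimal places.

MAP estimate = 0.9817, posterior mean = 1.2022

Posterior: Inverse-Gamma(shape = 5.4+9/2 = 9.9, scale = 5.8+9.8/2 = 10.7).
Mode = β/(α+1) = 10.7/10.9 = 0.9817.
Mean = β/(α−1) = 10.7/8.9 = 1.2022.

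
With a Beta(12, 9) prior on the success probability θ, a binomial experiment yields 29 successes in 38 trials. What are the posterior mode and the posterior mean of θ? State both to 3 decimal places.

θ_MAP = 0.702, E[θ|data] = 0.695

Posterior: Beta(12+29, 9+9) = Beta(41, 18).
Mode = (41−1)/(41+18−2) = 40/57 = 0.702.
Mean = 41/(41+18) = 41/59 = 0.695.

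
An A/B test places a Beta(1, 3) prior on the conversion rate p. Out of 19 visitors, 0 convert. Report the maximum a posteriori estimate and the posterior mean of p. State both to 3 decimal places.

Posterior: Beta(1+0, 3+19) = Beta(1, 22).
Since α = 1 ≤ 1 and β > 1, the Beta density is monotone decreasing on [0,1]; the mode is at 0.
Mean = 1/(1+22) = 0.043.
Right-skewed posterior ⇒ mode < mean.

p_MAP = 0.000, E[p|data] = 0.043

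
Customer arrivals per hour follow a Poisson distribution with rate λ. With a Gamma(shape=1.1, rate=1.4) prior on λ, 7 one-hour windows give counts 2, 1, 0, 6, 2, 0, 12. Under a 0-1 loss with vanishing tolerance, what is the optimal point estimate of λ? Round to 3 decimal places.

2.750

Σ counts = 23. Posterior: Gamma(shape = 1.1+23 = 24.1, rate = 1.4+7 = 8.4).
Mode = (α−1)/β = 23.1/8.4 = 2.750.
Mean = α/β = 24.1/8.4 = 2.869.
This is the posterior mode — the MAP estimate.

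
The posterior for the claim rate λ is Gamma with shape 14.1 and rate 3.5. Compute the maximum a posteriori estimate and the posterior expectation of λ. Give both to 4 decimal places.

maximum a posteriori estimate = 3.7429, posterior expectation = 4.0286

Mode = (α−1)/β = 13.1/3.5 = 3.7429.
Mean = α/β = 14.1/3.5 = 4.0286.
The posterior is right-skewed, so the mean exceeds the mode.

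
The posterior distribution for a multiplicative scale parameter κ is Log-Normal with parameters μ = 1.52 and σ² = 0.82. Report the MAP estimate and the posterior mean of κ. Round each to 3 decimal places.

κ_MAP = 2.014, E[κ|data] = 6.890

Mode = exp(μ − σ²) = exp(0.70) = 2.014.
Mean = exp(μ + σ²/2) = exp(1.930) = 6.890.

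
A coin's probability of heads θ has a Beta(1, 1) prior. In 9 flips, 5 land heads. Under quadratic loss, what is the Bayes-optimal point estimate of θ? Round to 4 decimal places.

0.5455

Posterior: Beta(1+5, 1+4) = Beta(6, 5).
Mode = (6−1)/(6+5−2) = 5/9 = 0.5556.
Mean = 6/(6+5) = 6/11 = 0.5455.
Quadratic loss ⇒ the optimal estimator is the posterior mean.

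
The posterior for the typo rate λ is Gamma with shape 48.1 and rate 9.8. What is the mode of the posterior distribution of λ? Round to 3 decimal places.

4.806

Mode = (α−1)/β = 47.1/9.8 = 4.806.
Mean = α/β = 48.1/9.8 = 4.908.
This is the posterior mode — the MAP estimate.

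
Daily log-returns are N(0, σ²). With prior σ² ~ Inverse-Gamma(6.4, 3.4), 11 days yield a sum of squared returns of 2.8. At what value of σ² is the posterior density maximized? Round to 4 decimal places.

0.3721

Posterior: Inverse-Gamma(shape = 6.4+11/2 = 11.9, scale = 3.4+2.8/2 = 4.8).
Mode = β/(α+1) = 4.8/12.9 = 0.3721.
Mean = β/(α−1) = 4.8/10.9 = 0.4404.
This is the posterior mode — the MAP estimate.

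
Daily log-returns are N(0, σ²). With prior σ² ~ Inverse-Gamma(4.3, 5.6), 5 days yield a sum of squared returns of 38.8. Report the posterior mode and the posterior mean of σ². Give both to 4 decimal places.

Posterior: Inverse-Gamma(shape = 4.3+5/2 = 6.8, scale = 5.6+38.8/2 = 25.0).
Mode = β/(α+1) = 25.0/7.8 = 3.2051.
Mean = β/(α−1) = 25.0/5.8 = 4.3103.

MAP: 3.2051. Posterior mean: 4.3103.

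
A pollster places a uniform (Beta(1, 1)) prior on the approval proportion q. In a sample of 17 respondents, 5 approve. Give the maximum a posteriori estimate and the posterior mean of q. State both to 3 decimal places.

Posterior: Beta(1+5, 1+12) = Beta(6, 13).
Mode = (6−1)/(6+13−2) = 5/17 = 0.294.
Mean = 6/(6+13) = 6/19 = 0.316.

MAP = 0.294, posterior mean = 0.316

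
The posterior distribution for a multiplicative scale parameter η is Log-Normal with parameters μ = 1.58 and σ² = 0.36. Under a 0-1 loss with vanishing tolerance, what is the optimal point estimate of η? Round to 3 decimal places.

Mode = exp(μ − σ²) = exp(1.22) = 3.387.
Mean = exp(μ + σ²/2) = exp(1.760) = 5.812.
This is the posterior mode — the MAP estimate.

3.387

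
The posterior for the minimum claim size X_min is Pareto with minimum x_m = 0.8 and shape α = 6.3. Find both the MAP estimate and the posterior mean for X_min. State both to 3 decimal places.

The Pareto density is strictly decreasing on [x_m, ∞), so the mode is x_m = 0.800.
Mean = α·x_m/(α−1) = 6.3·0.8/5.3 = 0.951.
Right-skewed posterior ⇒ mode < mean.

MAP = 0.800, posterior mean = 0.951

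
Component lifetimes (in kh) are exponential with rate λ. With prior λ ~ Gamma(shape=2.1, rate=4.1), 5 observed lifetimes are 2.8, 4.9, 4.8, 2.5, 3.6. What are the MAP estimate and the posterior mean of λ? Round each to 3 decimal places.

Σ times = 18.6. Posterior: Gamma(shape = 2.1+5 = 7.1, rate = 4.1+18.6 = 22.7).
Mode = (α−1)/β = 6.1/22.7 = 0.269.
Mean = α/β = 7.1/22.7 = 0.313.

MAP estimate = 0.269, posterior mean = 0.313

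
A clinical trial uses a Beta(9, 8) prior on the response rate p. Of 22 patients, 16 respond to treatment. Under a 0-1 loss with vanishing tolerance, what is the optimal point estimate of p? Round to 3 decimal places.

Posterior: Beta(9+16, 8+6) = Beta(25, 14).
Mode = (25−1)/(25+14−2) = 24/37 = 0.649.
Mean = 25/(25+14) = 25/39 = 0.641.
This is the posterior mode — the MAP estimate.

0.649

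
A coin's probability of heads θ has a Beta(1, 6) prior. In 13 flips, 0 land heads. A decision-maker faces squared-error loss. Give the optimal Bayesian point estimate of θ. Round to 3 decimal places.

0.050

Posterior: Beta(1+0, 6+13) = Beta(1, 19).
Since α = 1 ≤ 1 and β > 1, the Beta density is monotone decreasing on [0,1]; the mode is at 0.
Mean = 1/(1+19) = 0.050.
Squared-error loss ⇒ the optimal estimator is the posterior mean.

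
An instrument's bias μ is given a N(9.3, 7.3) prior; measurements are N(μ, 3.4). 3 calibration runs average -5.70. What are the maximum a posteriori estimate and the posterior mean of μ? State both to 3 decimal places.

μ_MAP = -3.684, E[μ|data] = -3.684

Posterior for μ is Normal. Precision-weighted mean: (1/7.3·9.3 + 3/3.4·-5.70) / (1/7.3 + 3/3.4) = -3.684.
A Normal posterior is symmetric, so mode = mean.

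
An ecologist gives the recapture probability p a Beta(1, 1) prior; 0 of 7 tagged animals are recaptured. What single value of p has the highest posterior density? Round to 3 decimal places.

0.000

Posterior: Beta(1+0, 1+7) = Beta(1, 8).
Since α = 1 ≤ 1 and β > 1, the Beta density is monotone decreasing on [0,1]; the mode is at 0.
Mean = 1/(1+8) = 0.111.
This is the posterior mode — the MAP estimate.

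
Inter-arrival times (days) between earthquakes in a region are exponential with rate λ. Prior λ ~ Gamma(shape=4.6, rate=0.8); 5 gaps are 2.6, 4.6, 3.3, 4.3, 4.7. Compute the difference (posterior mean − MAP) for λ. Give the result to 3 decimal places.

Σ times = 19.5. Posterior: Gamma(shape = 4.6+5 = 9.6, rate = 0.8+19.5 = 20.3).
Mode = (α−1)/β = 8.6/20.3 = 0.424.
Mean = α/β = 9.6/20.3 = 0.473.
Difference = 0.473 − 0.424 = 0.049.
The posterior is right-skewed, so the mean exceeds the mode.

0.049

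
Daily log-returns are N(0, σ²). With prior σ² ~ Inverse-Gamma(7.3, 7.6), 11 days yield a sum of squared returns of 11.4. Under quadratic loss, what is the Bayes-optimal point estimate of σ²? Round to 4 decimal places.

1.1271

Posterior: Inverse-Gamma(shape = 7.3+11/2 = 12.8, scale = 7.6+11.4/2 = 13.3).
Mode = β/(α+1) = 13.3/13.8 = 0.9638.
Mean = β/(α−1) = 13.3/11.8 = 1.1271.
Quadratic loss ⇒ the optimal estimator is the posterior mean.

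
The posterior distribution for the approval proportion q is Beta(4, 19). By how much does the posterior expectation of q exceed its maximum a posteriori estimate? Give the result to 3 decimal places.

Mode = (4−1)/(4+19−2) = 3/21 = 0.143.
Mean = 4/(4+19) = 4/23 = 0.174.
Difference = 0.174 − 0.143 = 0.031.
The mean is pulled above the mode by the posterior's right skew.

0.031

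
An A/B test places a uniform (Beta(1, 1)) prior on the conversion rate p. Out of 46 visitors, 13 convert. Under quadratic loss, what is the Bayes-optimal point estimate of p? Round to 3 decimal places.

Posterior: Beta(1+13, 1+33) = Beta(14, 34).
Mode = (14−1)/(14+34−2) = 13/46 = 0.283.
With a flat prior the MAP equals the MLE, 13/46.
Mean = 14/(14+34) = 14/48 = 0.292.
Quadratic loss ⇒ the optimal estimator is the posterior mean.

0.292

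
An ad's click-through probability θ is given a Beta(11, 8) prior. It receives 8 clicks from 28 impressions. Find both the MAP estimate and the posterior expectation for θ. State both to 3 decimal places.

MAP = 0.400, posterior mean = 0.404

Posterior: Beta(11+8, 8+20) = Beta(19, 28).
Mode = (19−1)/(19+28−2) = 18/45 = 0.400.
Mean = 19/(19+28) = 19/47 = 0.404.
The mean is pulled above the mode by the posterior's right skew.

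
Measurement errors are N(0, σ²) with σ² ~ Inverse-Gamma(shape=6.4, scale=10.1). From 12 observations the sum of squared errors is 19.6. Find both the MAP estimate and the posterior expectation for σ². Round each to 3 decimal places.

MAP: 1.485. Posterior mean: 1.746.

Posterior: Inverse-Gamma(shape = 6.4+12/2 = 12.4, scale = 10.1+19.6/2 = 19.9).
Mode = β/(α+1) = 19.9/13.4 = 1.485.
Mean = β/(α−1) = 19.9/11.4 = 1.746.
The posterior is right-skewed, so the mean exceeds the mode.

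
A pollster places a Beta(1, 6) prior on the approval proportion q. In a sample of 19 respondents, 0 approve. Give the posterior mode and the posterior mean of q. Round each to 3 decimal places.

Posterior: Beta(1+0, 6+19) = Beta(1, 25).
Since α = 1 ≤ 1 and β > 1, the Beta density is monotone decreasing on [0,1]; the mode is at 0.
Mean = 1/(1+25) = 0.038.

MAP = 0.000; posterior mean = 0.038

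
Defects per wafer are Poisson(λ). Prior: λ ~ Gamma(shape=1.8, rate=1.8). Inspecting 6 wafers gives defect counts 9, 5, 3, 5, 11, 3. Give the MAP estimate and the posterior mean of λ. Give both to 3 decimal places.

Σ counts = 36. Posterior: Gamma(shape = 1.8+36 = 37.8, rate = 1.8+6 = 7.8).
Mode = (α−1)/β = 36.8/7.8 = 4.718.
Mean = α/β = 37.8/7.8 = 4.846.
The posterior is right-skewed, so the mean exceeds the mode.

MAP estimate = 4.718, posterior mean = 4.846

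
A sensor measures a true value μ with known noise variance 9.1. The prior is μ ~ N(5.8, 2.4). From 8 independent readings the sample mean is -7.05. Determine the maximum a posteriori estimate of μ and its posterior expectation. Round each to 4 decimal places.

maximum a posteriori estimate = -2.9180, posterior expectation = -2.9180

Posterior for μ is Normal. Precision-weighted mean: (1/2.4·5.8 + 8/9.1·-7.05) / (1/2.4 + 8/9.1) = -2.9180.
A Normal posterior is symmetric, so mode = mean.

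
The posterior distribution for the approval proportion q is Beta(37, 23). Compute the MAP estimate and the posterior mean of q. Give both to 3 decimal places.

q_MAP = 0.621, E[q|data] = 0.617

Mode = (37−1)/(37+23−2) = 36/58 = 0.621.
Mean = 37/(37+23) = 37/60 = 0.617.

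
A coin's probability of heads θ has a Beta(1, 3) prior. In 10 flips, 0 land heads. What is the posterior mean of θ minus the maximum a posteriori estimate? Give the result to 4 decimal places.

0.0714

Posterior: Beta(1+0, 3+10) = Beta(1, 13).
Since α = 1 ≤ 1 and β > 1, the Beta density is monotone decreasing on [0,1]; the mode is at 0.
Mean = 1/(1+13) = 0.0714.
Difference = 0.0714 − 0.0000 = 0.0714.
The mean is pulled above the mode by the posterior's right skew.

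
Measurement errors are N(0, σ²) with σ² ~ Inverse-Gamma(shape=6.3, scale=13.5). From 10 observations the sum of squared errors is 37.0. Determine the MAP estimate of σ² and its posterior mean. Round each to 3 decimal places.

Posterior: Inverse-Gamma(shape = 6.3+10/2 = 11.3, scale = 13.5+37.0/2 = 32.0).
Mode = β/(α+1) = 32.0/12.3 = 2.602.
Mean = β/(α−1) = 32.0/10.3 = 3.107.

MAP = 2.602; posterior mean = 3.107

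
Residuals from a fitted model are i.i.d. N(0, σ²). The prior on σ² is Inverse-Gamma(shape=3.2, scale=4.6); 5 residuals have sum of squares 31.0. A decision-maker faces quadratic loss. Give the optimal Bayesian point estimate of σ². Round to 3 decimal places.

4.277

Posterior: Inverse-Gamma(shape = 3.2+5/2 = 5.7, scale = 4.6+31.0/2 = 20.1).
Mode = β/(α+1) = 20.1/6.7 = 3.000.
Mean = β/(α−1) = 20.1/4.7 = 4.277.
Quadratic loss ⇒ the optimal estimator is the posterior mean.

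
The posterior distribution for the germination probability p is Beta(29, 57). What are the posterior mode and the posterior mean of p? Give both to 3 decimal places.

Mode = (29−1)/(29+57−2) = 28/84 = 0.333.
Mean = 29/(29+57) = 29/86 = 0.337.

posterior mode = 0.333, posterior mean = 0.337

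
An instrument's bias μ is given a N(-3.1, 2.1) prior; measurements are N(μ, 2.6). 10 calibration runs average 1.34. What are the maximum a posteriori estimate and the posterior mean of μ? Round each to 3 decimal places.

Posterior for μ is Normal. Precision-weighted mean: (1/2.1·-3.1 + 10/2.6·1.34) / (1/2.1 + 10/2.6) = 0.851.
A Normal posterior is symmetric, so mode = mean.

MAP: 0.851. Posterior mean: 0.851.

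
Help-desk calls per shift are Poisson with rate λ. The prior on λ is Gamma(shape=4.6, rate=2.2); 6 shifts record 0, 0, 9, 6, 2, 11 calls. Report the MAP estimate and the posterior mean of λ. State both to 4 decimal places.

Σ counts = 28. Posterior: Gamma(shape = 4.6+28 = 32.6, rate = 2.2+6 = 8.2).
Mode = (α−1)/β = 31.6/8.2 = 3.8537.
Mean = α/β = 32.6/8.2 = 3.9756.
Mean > mode: the posterior has a right tail.

MAP: 3.8537. Posterior mean: 3.9756.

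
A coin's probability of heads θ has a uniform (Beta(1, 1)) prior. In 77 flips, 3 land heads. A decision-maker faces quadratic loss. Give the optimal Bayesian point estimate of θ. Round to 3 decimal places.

Posterior: Beta(1+3, 1+74) = Beta(4, 75).
Mode = (4−1)/(4+75−2) = 3/77 = 0.039.
With a flat prior the MAP equals the MLE, 3/77.
Mean = 4/(4+75) = 4/79 = 0.051.
Quadratic loss ⇒ the optimal estimator is the posterior mean.

0.051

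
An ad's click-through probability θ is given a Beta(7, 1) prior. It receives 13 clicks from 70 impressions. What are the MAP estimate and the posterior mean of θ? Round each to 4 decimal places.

MAP = 0.2500; posterior mean = 0.2564

Posterior: Beta(7+13, 1+57) = Beta(20, 58).
Mode = (20−1)/(20+58−2) = 19/76 = 0.2500.
Mean = 20/(20+58) = 20/78 = 0.2564.
The posterior is right-skewed, so the mean exceeds the mode.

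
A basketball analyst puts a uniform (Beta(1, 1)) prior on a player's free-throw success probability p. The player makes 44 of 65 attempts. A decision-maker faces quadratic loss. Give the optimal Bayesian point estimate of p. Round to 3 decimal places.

0.672

Posterior: Beta(1+44, 1+21) = Beta(45, 22).
Mode = (45−1)/(45+22−2) = 44/65 = 0.677.
With a flat prior the MAP equals the MLE, 44/65.
Mean = 45/(45+22) = 45/67 = 0.672.
Quadratic loss ⇒ the optimal estimator is the posterior mean.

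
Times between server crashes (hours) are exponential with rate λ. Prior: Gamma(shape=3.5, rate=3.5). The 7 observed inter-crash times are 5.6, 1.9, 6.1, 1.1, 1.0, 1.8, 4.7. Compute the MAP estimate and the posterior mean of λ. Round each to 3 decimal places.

λ_MAP = 0.370, E[λ|data] = 0.409

Σ times = 22.2. Posterior: Gamma(shape = 3.5+7 = 10.5, rate = 3.5+22.2 = 25.7).
Mode = (α−1)/β = 9.5/25.7 = 0.370.
Mean = α/β = 10.5/25.7 = 0.409.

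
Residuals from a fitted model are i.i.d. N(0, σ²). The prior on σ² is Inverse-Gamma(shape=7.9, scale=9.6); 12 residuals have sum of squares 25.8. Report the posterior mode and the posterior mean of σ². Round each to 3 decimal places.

MAP: 1.510. Posterior mean: 1.744.

Posterior: Inverse-Gamma(shape = 7.9+12/2 = 13.9, scale = 9.6+25.8/2 = 22.5).
Mode = β/(α+1) = 22.5/14.9 = 1.510.
Mean = β/(α−1) = 22.5/12.9 = 1.744.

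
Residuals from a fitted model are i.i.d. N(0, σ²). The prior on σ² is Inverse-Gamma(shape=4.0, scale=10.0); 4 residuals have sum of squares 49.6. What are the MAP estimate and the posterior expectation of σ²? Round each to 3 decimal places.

MAP estimate = 4.971, posterior expectation = 6.960

Posterior: Inverse-Gamma(shape = 4.0+4/2 = 6.0, scale = 10.0+49.6/2 = 34.8).
Mode = β/(α+1) = 34.8/7.0 = 4.971.
Mean = β/(α−1) = 34.8/5.0 = 6.960.
Mean > mode: the posterior has a right tail.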